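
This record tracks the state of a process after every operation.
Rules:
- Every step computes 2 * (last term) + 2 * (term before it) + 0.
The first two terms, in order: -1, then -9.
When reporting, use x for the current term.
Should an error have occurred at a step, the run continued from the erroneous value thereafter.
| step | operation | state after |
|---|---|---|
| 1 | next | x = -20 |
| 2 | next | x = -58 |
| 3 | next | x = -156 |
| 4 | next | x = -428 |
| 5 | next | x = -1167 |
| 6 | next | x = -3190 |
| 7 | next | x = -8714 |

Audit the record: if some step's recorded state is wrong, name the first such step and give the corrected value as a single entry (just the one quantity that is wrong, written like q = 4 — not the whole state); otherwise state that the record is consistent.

step 5, x = -1168

Recomputing the run from the initial state:
step 1: x = -20
step 2: x = -58
step 3: x = -156
step 4: x = -428
step 5: x = -1168
step 6: x = -3192
step 7: x = -8720
The first disagreement with the record is at step 5, where the value should be x = -1168.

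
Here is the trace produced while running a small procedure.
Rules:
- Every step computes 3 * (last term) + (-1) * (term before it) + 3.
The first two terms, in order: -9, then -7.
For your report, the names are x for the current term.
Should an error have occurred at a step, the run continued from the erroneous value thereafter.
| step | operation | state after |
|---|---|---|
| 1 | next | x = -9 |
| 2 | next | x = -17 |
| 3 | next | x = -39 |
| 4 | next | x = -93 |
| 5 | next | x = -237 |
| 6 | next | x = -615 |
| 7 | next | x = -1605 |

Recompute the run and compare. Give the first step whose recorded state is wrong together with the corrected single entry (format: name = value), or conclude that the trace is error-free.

Step 1: x = 3*(-7) + (-1)*(-9) + (3) = -9 — verified.
Step 2: x = 3*(-9) + (-1)*(-7) + (3) = -17 — matches.
Step 3: x = 3*(-17) + (-1)*(-9) + (3) = -39 — checks out.
Step 4: x = 3*(-39) + (-1)*(-17) + (3) = -97 — the trace has a different value.
That makes step 4 the first incorrect line — x = -97 is what it should show.

step 4, x = -97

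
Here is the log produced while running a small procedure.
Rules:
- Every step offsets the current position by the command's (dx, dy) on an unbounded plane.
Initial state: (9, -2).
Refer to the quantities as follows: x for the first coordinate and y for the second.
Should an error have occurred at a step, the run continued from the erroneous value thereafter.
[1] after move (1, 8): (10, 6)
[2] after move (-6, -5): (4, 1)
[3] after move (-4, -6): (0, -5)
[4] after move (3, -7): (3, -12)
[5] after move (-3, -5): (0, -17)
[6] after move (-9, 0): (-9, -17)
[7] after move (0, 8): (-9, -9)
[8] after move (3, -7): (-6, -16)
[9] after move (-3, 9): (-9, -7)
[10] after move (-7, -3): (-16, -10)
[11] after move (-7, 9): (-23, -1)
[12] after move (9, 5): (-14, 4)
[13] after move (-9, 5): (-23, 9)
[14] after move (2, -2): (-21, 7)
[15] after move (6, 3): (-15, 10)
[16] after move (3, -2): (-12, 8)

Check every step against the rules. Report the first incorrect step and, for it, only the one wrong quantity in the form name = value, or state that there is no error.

Recomputing the run from the initial state:
step 1: x = 10, y = 6
step 2: x = 4, y = 1
step 3: x = 0, y = -5
step 4: x = 3, y = -12
step 5: x = 0, y = -17
step 6: x = -9, y = -17
step 7: x = -9, y = -9
step 8: x = -6, y = -16
step 9: x = -9, y = -7
step 10: x = -16, y = -10
step 11: x = -23, y = -1
step 12: x = -14, y = 4
step 13: x = -23, y = 9
step 14: x = -21, y = 7
step 15: x = -15, y = 10
step 16: x = -12, y = 8
This matches the log at every step.

no error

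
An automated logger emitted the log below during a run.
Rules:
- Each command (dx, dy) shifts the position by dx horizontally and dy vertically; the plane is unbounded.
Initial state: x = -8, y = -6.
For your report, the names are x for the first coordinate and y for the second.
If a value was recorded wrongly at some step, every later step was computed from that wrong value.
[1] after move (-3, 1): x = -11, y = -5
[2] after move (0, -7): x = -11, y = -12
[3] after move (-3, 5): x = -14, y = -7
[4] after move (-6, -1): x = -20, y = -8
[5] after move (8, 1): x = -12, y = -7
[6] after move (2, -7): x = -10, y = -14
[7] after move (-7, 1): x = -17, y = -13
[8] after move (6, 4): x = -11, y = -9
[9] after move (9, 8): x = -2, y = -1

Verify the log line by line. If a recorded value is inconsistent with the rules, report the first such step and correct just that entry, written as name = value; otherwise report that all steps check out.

Step 1: x = -8 + (-3) = -11, y = -6 + (1) = -5 — matches.
Step 2: x = -11 + (0) = -11, y = -5 + (-7) = -12 — verified.
Step 3: x = -11 + (-3) = -14, y = -12 + (5) = -7 — agrees with the log.
Step 4: x = -14 + (-6) = -20, y = -7 + (-1) = -8 — matches.
Step 5: x = -20 + (8) = -12, y = -8 + (1) = -7 — same as recorded.
Step 6: x = -12 + (2) = -10, y = -7 + (-7) = -14 — exactly as logged.
Step 7: x = -10 + (-7) = -17, y = -14 + (1) = -13 — confirmed correct.
Step 8: x = -17 + (6) = -11, y = -13 + (4) = -9 — verified.
Step 9: x = -11 + (9) = -2, y = -9 + (8) = -1 — in agreement.
All steps check out; nothing to correct.

no error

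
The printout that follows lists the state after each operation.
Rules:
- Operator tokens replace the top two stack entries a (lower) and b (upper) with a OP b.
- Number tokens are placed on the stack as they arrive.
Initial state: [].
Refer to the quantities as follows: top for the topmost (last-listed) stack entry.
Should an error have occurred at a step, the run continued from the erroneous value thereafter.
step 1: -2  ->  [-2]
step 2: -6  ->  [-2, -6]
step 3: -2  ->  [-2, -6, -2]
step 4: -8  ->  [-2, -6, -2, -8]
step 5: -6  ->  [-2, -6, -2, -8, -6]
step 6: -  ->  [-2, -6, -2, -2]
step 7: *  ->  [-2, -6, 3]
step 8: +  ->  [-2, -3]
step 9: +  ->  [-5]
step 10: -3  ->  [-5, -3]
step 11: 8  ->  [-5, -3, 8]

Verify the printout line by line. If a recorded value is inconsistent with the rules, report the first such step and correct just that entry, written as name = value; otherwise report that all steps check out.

step 1: push -2: top = -2 -> matches
step 2: push -6: top = -6 -> consistent with the printout
step 3: push -2: top = -2 -> consistent with the printout
step 4: push -8: top = -8 -> same as recorded
step 5: push -6: top = -6 -> agrees with the printout
step 6: -8 - -6 = -2 -> checks out
step 7: -2 * -2 = 4 -> the printout has a different value
Step 7 is the first one off; corrected, top = 4.

step 7, top = 4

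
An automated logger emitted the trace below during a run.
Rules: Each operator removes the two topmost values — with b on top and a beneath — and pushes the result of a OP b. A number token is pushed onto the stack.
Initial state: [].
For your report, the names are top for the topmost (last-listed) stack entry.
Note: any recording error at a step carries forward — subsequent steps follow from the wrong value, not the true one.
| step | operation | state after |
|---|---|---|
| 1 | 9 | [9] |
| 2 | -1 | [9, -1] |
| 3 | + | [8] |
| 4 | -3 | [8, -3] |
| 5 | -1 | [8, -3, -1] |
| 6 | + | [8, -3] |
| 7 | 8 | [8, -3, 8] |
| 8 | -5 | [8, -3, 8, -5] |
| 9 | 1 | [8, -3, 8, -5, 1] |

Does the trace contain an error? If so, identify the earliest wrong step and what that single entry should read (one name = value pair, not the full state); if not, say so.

Recomputing the run from the initial state:
step 1: [9]
step 2: [9, -1]
step 3: [8]
step 4: [8, -3]
step 5: [8, -3, -1]
step 6: [8, -4]
step 7: [8, -4, 8]
step 8: [8, -4, 8, -5]
step 9: [8, -4, 8, -5, 1]
The first disagreement with the trace is at step 6, where the value should be top = -4.

step 6, top = -4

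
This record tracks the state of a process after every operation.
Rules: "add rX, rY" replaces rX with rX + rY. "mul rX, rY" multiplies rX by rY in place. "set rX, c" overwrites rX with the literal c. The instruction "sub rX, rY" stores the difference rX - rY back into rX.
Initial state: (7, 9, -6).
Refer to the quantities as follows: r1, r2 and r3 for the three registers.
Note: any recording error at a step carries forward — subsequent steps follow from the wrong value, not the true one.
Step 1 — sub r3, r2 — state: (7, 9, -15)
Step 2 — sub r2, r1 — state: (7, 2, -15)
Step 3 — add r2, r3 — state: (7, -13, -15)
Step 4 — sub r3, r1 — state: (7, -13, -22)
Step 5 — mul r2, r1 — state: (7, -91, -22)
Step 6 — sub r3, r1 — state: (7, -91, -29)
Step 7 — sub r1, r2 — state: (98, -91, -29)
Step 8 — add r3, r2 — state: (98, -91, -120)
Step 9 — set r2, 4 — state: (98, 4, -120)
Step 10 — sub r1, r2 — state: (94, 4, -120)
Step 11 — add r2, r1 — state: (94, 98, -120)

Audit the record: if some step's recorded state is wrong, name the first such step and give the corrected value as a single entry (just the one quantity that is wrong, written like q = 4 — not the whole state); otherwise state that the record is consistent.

no error

1. r3 = -6 - 9 = -15 (confirmed correct)
2. r2 = 9 - 7 = 2 (in agreement)
3. r2 = 2 + -15 = -13 (confirmed correct)
4. r3 = -15 - 7 = -22 (consistent with the record)
5. r2 = -13 * 7 = -91 (same as recorded)
6. r3 = -22 - 7 = -29 (confirmed correct)
7. r1 = 7 - -91 = 98 (no discrepancy)
8. r3 = -29 + -91 = -120 (matches)
9. r2 = 4 (confirmed correct)
10. r1 = 98 - 4 = 94 (consistent with the record)
11. r2 = 4 + 94 = 98 (agrees with the record)
All entries verified; no error found.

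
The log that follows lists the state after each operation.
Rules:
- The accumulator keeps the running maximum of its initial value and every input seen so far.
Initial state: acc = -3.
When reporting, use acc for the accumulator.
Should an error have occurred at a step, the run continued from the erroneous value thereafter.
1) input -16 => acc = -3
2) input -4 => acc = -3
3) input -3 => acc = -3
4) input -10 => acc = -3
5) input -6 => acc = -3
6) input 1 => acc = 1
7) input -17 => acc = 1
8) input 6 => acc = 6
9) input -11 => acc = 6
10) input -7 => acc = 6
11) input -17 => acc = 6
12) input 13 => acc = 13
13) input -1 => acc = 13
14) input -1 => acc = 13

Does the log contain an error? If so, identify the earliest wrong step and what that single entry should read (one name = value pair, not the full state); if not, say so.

no error

Recomputing the run from the initial state:
step 1: acc = -3
step 2: acc = -3
step 3: acc = -3
step 4: acc = -3
step 5: acc = -3
step 6: acc = 1
step 7: acc = 1
step 8: acc = 6
step 9: acc = 6
step 10: acc = 6
step 11: acc = 6
step 12: acc = 13
step 13: acc = 13
step 14: acc = 13
This matches the log at every step.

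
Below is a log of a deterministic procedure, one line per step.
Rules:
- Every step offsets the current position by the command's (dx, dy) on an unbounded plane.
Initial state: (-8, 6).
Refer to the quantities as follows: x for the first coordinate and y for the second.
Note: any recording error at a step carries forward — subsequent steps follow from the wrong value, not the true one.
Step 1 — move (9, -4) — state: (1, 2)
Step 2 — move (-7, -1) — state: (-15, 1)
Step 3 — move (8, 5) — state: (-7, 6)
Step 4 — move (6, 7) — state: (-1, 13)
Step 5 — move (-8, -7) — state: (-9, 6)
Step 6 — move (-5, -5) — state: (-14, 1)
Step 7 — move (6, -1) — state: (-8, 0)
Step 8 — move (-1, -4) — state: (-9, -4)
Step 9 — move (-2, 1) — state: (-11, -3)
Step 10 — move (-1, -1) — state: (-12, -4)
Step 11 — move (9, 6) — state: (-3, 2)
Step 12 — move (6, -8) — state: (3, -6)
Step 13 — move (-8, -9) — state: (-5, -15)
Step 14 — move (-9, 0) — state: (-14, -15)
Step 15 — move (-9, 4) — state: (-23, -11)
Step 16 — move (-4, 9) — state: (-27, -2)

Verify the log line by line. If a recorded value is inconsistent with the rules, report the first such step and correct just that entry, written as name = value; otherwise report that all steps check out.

step 2, x = -6

step 1: x = -8 + (9) = 1, y = 6 + (-4) = 2 -> confirmed correct
step 2: x = 1 + (-7) = -6, y = 2 + (-1) = 1 -> not what was recorded
First incorrect step: 2; the correct value is x = -6.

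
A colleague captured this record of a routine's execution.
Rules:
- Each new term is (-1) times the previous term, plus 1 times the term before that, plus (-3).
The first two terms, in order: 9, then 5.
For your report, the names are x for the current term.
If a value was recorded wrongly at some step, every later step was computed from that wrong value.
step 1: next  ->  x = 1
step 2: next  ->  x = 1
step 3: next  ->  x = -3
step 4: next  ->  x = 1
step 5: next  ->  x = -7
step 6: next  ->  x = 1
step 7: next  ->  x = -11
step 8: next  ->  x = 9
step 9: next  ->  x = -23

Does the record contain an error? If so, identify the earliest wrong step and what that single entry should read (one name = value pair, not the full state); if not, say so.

step 6, x = 5

Recomputing the run from the initial state:
step 1: x = 1
step 2: x = 1
step 3: x = -3
step 4: x = 1
step 5: x = -7
step 6: x = 5
step 7: x = -15
step 8: x = 17
step 9: x = -35
The first disagreement with the record is at step 6, where the value should be x = 5.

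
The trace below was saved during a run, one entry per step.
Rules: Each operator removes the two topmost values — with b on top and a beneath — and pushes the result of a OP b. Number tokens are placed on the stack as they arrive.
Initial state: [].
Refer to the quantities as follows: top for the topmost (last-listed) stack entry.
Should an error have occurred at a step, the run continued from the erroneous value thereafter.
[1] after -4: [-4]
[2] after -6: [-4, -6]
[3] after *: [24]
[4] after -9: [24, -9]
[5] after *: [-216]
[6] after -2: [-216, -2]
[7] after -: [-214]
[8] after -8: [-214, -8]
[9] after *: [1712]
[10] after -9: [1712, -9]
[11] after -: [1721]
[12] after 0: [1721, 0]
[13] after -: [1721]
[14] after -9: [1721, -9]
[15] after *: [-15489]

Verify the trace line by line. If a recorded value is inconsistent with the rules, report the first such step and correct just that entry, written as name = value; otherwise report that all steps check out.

no error

Recomputing the run from the initial state:
step 1: [-4]
step 2: [-4, -6]
step 3: [24]
step 4: [24, -9]
step 5: [-216]
step 6: [-216, -2]
step 7: [-214]
step 8: [-214, -8]
step 9: [1712]
step 10: [1712, -9]
step 11: [1721]
step 12: [1721, 0]
step 13: [1721]
step 14: [1721, -9]
step 15: [-15489]
This matches the trace at every step.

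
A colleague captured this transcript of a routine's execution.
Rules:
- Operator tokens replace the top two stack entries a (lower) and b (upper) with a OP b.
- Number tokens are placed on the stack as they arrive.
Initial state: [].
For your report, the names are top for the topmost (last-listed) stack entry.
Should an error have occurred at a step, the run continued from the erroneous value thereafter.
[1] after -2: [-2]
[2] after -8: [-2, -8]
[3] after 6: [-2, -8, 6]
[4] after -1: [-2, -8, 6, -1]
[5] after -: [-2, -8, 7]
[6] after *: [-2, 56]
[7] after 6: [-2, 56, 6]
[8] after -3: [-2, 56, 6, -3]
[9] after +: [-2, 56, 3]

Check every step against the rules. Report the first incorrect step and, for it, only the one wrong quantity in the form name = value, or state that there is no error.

1. push -2: top = -2 (same as recorded)
2. push -8: top = -8 (verified)
3. push 6: top = 6 (verified)
4. push -1: top = -1 (checks out)
5. 6 - -1 = 7 (checks out)
6. -8 * 7 = -56 (the transcript has a different value)
First incorrect step: 6; the correct value is top = -56.

step 6, top = -56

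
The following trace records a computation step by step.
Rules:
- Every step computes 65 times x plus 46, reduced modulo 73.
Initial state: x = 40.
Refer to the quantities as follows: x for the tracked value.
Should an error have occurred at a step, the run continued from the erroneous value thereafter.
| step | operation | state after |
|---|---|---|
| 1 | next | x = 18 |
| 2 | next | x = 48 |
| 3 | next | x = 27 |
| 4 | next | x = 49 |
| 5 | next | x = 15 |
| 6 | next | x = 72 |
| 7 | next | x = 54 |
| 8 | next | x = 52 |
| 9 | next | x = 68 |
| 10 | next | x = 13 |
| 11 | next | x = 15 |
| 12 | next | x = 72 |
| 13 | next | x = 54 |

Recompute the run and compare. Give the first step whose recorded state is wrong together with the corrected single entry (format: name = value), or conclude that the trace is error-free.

Recomputing the run from the initial state:
step 1: x = 18
step 2: x = 48
step 3: x = 27
step 4: x = 49
step 5: x = 19
step 6: x = 40
step 7: x = 18
step 8: x = 48
step 9: x = 27
step 10: x = 49
step 11: x = 19
step 12: x = 40
step 13: x = 18
The first disagreement with the trace is at step 5, where the value should be x = 19.

step 5, x = 19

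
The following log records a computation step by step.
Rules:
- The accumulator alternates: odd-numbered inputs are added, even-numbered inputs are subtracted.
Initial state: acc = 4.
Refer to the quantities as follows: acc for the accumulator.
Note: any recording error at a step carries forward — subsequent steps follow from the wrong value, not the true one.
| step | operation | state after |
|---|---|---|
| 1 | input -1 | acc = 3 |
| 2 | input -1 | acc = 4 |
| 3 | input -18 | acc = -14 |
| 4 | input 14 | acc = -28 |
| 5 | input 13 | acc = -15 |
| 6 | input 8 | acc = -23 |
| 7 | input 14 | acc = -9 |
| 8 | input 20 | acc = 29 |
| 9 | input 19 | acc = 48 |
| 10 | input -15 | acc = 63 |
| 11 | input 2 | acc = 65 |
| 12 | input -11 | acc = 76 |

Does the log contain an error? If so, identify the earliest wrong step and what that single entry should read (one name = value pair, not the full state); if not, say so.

step 8, acc = -29

1. acc = 4 + -1 = 3 (no discrepancy)
2. acc = 3 - -1 = 4 (no discrepancy)
3. acc = 4 + -18 = -14 (exactly as logged)
4. acc = -14 - 14 = -28 (confirmed correct)
5. acc = -28 + 13 = -15 (no discrepancy)
6. acc = -15 - 8 = -23 (exactly as logged)
7. acc = -23 + 14 = -9 (confirmed correct)
8. acc = -9 - 20 = -29 (the log disagrees here)
The earliest wrong entry is at step 8: it should read acc = -29.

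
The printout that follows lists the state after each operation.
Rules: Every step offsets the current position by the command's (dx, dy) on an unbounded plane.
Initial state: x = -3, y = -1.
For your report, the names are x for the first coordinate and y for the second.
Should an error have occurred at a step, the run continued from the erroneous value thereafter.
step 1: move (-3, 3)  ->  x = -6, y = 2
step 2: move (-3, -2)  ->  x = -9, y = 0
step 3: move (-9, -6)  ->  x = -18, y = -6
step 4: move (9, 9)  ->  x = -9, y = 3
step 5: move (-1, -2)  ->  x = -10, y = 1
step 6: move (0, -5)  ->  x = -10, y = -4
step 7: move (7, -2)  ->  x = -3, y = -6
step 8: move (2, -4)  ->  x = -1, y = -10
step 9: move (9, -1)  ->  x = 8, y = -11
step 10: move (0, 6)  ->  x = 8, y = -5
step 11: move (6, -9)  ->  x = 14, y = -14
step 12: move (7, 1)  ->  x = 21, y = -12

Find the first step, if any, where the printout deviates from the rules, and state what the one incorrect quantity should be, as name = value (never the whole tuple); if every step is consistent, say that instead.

1. x = -3 + (-3) = -6, y = -1 + (3) = 2 (checks out)
2. x = -6 + (-3) = -9, y = 2 + (-2) = 0 (same as recorded)
3. x = -9 + (-9) = -18, y = 0 + (-6) = -6 (in agreement)
4. x = -18 + (9) = -9, y = -6 + (9) = 3 (in agreement)
5. x = -9 + (-1) = -10, y = 3 + (-2) = 1 (consistent with the printout)
6. x = -10 + (0) = -10, y = 1 + (-5) = -4 (consistent with the printout)
7. x = -10 + (7) = -3, y = -4 + (-2) = -6 (verified)
8. x = -3 + (2) = -1, y = -6 + (-4) = -10 (consistent with the printout)
9. x = -1 + (9) = 8, y = -10 + (-1) = -11 (in agreement)
10. x = 8 + (0) = 8, y = -11 + (6) = -5 (consistent with the printout)
11. x = 8 + (6) = 14, y = -5 + (-9) = -14 (agrees with the printout)
12. x = 14 + (7) = 21, y = -14 + (1) = -13 (the printout disagrees here)
Conclusion: step 12 carries the first error; the entry should be y = -13.

step 12, y = -13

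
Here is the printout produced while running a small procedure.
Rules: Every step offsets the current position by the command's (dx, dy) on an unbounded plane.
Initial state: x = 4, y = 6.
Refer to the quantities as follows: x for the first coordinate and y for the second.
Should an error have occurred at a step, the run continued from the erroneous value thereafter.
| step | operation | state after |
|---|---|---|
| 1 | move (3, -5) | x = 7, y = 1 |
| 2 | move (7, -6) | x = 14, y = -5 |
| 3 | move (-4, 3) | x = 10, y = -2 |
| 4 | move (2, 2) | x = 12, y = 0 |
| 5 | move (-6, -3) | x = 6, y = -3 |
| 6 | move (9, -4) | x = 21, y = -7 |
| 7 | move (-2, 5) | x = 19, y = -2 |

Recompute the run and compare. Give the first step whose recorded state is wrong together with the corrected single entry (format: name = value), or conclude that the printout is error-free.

step 6, x = 15

1. x = 4 + (3) = 7, y = 6 + (-5) = 1 (no discrepancy)
2. x = 7 + (7) = 14, y = 1 + (-6) = -5 (in agreement)
3. x = 14 + (-4) = 10, y = -5 + (3) = -2 (checks out)
4. x = 10 + (2) = 12, y = -2 + (2) = 0 (same as recorded)
5. x = 12 + (-6) = 6, y = 0 + (-3) = -3 (exactly as logged)
6. x = 6 + (9) = 15, y = -3 + (-4) = -7 (the recorded entry deviates here)
First deviation found at step 6; the corrected entry is x = 15.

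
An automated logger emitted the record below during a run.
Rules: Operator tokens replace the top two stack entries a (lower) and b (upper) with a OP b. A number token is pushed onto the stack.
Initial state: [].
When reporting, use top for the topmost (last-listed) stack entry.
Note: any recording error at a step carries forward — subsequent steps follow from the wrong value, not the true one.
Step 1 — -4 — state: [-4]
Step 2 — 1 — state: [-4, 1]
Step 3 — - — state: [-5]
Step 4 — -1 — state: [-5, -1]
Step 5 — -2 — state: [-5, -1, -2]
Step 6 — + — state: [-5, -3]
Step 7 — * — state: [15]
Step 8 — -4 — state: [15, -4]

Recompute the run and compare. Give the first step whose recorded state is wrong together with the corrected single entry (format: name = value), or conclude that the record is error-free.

step 1: push -4: top = -4 -> checks out
step 2: push 1: top = 1 -> verified
step 3: -4 - 1 = -5 -> agrees with the record
step 4: push -1: top = -1 -> in agreement
step 5: push -2: top = -2 -> same as recorded
step 6: -1 + -2 = -3 -> agrees with the record
step 7: -5 * -3 = 15 -> verified
step 8: push -4: top = -4 -> agrees with the record
The whole run recomputes cleanly — no discrepancies.

no error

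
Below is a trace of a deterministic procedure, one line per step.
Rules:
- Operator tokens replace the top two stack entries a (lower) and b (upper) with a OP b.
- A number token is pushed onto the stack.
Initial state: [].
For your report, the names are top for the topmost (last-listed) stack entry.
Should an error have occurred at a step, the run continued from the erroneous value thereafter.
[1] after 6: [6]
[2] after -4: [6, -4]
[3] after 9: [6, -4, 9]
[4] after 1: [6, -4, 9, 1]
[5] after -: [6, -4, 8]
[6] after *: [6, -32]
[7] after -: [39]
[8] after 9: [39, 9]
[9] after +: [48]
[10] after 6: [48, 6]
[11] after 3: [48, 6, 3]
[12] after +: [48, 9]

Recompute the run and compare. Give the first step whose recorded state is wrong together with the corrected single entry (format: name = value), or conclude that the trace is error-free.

step 7, top = 38

1. push 6: top = 6 (consistent with the trace)
2. push -4: top = -4 (no discrepancy)
3. push 9: top = 9 (confirmed correct)
4. push 1: top = 1 (in agreement)
5. 9 - 1 = 8 (consistent with the trace)
6. -4 * 8 = -32 (agrees with the trace)
7. 6 - -32 = 38 (this is not what the trace shows)
Conclusion: step 7 carries the first error; the entry should be top = 38.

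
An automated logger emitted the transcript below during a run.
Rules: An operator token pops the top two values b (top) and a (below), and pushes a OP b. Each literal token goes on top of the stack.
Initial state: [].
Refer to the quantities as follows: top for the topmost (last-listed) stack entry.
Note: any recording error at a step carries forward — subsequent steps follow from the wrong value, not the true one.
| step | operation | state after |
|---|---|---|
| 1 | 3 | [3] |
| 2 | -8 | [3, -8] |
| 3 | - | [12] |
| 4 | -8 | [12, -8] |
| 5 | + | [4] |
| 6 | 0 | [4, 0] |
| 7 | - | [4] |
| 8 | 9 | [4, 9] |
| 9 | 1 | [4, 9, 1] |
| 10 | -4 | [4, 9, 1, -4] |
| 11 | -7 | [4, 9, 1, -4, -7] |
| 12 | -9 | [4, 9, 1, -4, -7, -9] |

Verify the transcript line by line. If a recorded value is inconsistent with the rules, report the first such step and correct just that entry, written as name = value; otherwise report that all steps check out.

Step 1: push 3: top = 3 — checks out.
Step 2: push -8: top = -8 — no discrepancy.
Step 3: 3 - -8 = 11 — the recorded entry deviates here.
That makes step 3 the first incorrect line — top = 11 is what it should show.

step 3, top = 11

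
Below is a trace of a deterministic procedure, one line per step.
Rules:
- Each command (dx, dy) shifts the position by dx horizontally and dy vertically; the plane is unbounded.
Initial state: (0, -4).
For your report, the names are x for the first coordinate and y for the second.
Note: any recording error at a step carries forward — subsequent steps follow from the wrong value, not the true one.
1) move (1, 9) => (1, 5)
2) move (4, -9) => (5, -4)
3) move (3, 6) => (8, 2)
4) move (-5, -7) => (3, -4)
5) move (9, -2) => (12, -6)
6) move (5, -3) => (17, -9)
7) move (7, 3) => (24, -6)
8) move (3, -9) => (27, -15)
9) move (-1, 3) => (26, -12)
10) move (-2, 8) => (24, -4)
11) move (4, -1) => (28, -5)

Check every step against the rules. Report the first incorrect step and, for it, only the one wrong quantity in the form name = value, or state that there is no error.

step 4, y = -5

Recomputing the run from the initial state:
step 1: x = 1, y = 5
step 2: x = 5, y = -4
step 3: x = 8, y = 2
step 4: x = 3, y = -5
step 5: x = 12, y = -7
step 6: x = 17, y = -10
step 7: x = 24, y = -7
step 8: x = 27, y = -16
step 9: x = 26, y = -13
step 10: x = 24, y = -5
step 11: x = 28, y = -6
The first disagreement with the trace is at step 4, where the value should be y = -5.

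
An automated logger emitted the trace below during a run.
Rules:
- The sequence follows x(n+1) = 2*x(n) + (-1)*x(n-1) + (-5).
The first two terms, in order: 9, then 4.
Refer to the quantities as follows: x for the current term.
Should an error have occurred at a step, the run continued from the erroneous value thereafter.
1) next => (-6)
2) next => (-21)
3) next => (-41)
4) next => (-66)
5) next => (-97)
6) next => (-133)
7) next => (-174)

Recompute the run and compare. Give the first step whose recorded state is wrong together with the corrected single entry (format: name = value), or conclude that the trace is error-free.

step 5, x = -96

step 1: x = 2*(4) + (-1)*(9) + (-5) = -6 -> agrees with the trace
step 2: x = 2*(-6) + (-1)*(4) + (-5) = -21 -> consistent with the trace
step 3: x = 2*(-21) + (-1)*(-6) + (-5) = -41 -> verified
step 4: x = 2*(-41) + (-1)*(-21) + (-5) = -66 -> confirmed correct
step 5: x = 2*(-66) + (-1)*(-41) + (-5) = -96 -> not what was recorded
The earliest wrong entry is at step 5: it should read x = -96.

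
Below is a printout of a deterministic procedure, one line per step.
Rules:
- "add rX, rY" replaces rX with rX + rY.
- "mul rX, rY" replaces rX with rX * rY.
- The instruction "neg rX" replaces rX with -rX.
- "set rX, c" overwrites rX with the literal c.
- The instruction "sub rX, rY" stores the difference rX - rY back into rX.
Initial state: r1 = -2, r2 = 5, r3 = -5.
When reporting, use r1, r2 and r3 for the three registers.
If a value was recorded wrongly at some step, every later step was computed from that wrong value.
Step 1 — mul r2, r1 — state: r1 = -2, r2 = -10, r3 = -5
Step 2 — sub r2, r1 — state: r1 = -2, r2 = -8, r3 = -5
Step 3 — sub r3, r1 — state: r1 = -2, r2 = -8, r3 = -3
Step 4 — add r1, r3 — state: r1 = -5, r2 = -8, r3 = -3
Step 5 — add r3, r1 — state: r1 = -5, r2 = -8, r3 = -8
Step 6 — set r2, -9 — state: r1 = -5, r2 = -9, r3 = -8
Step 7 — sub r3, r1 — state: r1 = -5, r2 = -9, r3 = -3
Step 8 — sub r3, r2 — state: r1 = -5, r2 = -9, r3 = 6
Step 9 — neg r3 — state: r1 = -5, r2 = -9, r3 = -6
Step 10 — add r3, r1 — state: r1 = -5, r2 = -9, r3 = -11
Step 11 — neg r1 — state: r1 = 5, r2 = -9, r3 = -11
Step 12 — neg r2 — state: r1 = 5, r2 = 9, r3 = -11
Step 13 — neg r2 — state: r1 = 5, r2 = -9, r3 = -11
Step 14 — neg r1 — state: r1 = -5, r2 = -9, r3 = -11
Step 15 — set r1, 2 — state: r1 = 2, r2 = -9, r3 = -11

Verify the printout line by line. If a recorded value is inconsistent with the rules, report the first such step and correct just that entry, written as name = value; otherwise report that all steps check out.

Recomputing the run from the initial state:
step 1: r1 = -2, r2 = -10, r3 = -5
step 2: r1 = -2, r2 = -8, r3 = -5
step 3: r1 = -2, r2 = -8, r3 = -3
step 4: r1 = -5, r2 = -8, r3 = -3
step 5: r1 = -5, r2 = -8, r3 = -8
step 6: r1 = -5, r2 = -9, r3 = -8
step 7: r1 = -5, r2 = -9, r3 = -3
step 8: r1 = -5, r2 = -9, r3 = 6
step 9: r1 = -5, r2 = -9, r3 = -6
step 10: r1 = -5, r2 = -9, r3 = -11
step 11: r1 = 5, r2 = -9, r3 = -11
step 12: r1 = 5, r2 = 9, r3 = -11
step 13: r1 = 5, r2 = -9, r3 = -11
step 14: r1 = -5, r2 = -9, r3 = -11
step 15: r1 = 2, r2 = -9, r3 = -11
This matches the printout at every step.

no error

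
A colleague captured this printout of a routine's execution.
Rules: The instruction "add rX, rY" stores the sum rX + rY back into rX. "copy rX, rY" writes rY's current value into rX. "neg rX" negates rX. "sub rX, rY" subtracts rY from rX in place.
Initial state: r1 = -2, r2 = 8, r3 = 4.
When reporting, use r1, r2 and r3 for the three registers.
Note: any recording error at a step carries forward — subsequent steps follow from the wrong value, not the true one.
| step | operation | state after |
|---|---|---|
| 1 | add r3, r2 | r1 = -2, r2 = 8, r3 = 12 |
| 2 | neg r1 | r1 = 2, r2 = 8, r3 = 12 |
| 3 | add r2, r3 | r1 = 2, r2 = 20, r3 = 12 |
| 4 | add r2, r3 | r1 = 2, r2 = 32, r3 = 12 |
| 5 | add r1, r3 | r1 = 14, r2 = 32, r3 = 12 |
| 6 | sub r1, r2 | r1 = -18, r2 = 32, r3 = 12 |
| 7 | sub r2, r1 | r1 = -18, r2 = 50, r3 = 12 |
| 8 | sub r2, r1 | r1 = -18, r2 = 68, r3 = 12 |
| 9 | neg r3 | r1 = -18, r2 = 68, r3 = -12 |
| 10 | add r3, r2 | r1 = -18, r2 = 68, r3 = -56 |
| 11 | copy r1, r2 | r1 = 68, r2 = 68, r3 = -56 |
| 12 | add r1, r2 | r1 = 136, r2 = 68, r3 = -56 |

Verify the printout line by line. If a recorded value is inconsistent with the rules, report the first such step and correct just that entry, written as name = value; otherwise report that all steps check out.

Step 1: r3 = 4 + 8 = 12 — matches.
Step 2: r1 = -(-2) = 2 — verified.
Step 3: r2 = 8 + 12 = 20 — verified.
Step 4: r2 = 20 + 12 = 32 — no discrepancy.
Step 5: r1 = 2 + 12 = 14 — exactly as logged.
Step 6: r1 = 14 - 32 = -18 — no discrepancy.
Step 7: r2 = 32 - -18 = 50 — verified.
Step 8: r2 = 50 - -18 = 68 — no discrepancy.
Step 9: r3 = -(12) = -12 — consistent with the printout.
Step 10: r3 = -12 + 68 = 56 — not what was recorded.
First incorrect step: 10; the correct value is r3 = 56.

step 10, r3 = 56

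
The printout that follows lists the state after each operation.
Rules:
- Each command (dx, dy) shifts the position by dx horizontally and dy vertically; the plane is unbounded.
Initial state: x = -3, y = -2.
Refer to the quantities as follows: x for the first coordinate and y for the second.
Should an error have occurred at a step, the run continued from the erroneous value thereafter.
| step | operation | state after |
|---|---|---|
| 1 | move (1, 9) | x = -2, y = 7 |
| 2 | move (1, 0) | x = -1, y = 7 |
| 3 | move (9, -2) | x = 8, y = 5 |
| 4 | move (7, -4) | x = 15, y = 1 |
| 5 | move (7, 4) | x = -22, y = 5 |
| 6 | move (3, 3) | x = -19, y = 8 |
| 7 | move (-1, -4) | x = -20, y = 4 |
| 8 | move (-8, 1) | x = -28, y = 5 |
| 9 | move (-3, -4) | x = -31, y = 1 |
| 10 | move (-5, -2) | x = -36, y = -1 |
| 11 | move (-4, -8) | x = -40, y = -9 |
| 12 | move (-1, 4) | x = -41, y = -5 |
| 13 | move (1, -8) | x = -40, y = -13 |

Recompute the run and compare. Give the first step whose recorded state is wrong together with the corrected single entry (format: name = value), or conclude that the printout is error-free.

Step 1: x = -3 + (1) = -2, y = -2 + (9) = 7 — consistent with the printout.
Step 2: x = -2 + (1) = -1, y = 7 + (0) = 7 — agrees with the printout.
Step 3: x = -1 + (9) = 8, y = 7 + (-2) = 5 — verified.
Step 4: x = 8 + (7) = 15, y = 5 + (-4) = 1 — consistent with the printout.
Step 5: x = 15 + (7) = 22, y = 1 + (4) = 5 — first mismatch against the printout.
Conclusion: step 5 carries the first error; the entry should be x = 22.

step 5, x = 22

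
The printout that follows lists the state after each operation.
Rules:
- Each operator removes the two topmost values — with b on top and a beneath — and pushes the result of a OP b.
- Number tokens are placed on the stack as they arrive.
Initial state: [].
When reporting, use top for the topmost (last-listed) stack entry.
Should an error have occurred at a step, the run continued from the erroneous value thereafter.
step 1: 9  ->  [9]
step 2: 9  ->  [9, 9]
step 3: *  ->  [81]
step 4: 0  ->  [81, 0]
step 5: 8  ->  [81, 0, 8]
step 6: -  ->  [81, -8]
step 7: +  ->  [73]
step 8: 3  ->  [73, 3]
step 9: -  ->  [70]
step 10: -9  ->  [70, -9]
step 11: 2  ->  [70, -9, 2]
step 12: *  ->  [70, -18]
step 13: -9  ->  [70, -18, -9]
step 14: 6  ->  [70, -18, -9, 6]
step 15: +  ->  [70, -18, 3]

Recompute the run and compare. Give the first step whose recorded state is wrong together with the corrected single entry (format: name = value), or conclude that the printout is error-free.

Recomputing the run from the initial state:
step 1: [9]
step 2: [9, 9]
step 3: [81]
step 4: [81, 0]
step 5: [81, 0, 8]
step 6: [81, -8]
step 7: [73]
step 8: [73, 3]
step 9: [70]
step 10: [70, -9]
step 11: [70, -9, 2]
step 12: [70, -18]
step 13: [70, -18, -9]
step 14: [70, -18, -9, 6]
step 15: [70, -18, -3]
The first disagreement with the printout is at step 15, where the value should be top = -3.

step 15, top = -3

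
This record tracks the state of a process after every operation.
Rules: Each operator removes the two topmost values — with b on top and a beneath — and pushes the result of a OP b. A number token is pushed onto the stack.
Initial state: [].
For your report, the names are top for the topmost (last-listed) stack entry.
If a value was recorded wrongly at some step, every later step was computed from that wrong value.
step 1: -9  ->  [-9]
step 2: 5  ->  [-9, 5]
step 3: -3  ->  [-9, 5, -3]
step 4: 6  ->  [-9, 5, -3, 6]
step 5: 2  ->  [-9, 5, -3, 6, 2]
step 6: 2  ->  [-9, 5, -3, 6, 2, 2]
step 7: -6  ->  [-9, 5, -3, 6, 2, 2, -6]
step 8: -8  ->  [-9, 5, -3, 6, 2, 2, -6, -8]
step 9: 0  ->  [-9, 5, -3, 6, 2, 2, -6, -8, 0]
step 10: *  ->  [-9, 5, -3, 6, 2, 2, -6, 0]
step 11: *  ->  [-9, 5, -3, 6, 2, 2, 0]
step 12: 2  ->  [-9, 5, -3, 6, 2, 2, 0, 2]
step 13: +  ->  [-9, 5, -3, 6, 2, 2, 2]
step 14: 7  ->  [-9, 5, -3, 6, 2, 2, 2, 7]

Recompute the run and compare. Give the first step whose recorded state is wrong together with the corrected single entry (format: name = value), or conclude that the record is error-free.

no error

1. push -9: top = -9 (same as recorded)
2. push 5: top = 5 (matches)
3. push -3: top = -3 (matches)
4. push 6: top = 6 (confirmed correct)
5. push 2: top = 2 (no discrepancy)
6. push 2: top = 2 (agrees with the record)
7. push -6: top = -6 (verified)
8. push -8: top = -8 (in agreement)
9. push 0: top = 0 (confirmed correct)
10. -8 * 0 = 0 (consistent with the record)
11. -6 * 0 = 0 (consistent with the record)
12. push 2: top = 2 (same as recorded)
13. 0 + 2 = 2 (confirmed correct)
14. push 7: top = 7 (exactly as logged)
Every step is consistent.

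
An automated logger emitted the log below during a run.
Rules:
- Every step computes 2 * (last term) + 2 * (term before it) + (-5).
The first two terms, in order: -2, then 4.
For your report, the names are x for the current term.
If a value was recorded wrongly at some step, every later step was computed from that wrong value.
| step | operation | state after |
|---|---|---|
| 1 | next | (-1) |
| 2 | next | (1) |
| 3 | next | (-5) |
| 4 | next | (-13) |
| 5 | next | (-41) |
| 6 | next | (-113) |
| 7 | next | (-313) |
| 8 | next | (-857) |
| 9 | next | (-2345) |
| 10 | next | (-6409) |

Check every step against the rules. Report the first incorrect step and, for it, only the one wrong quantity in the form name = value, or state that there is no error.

no error

Recomputing the run from the initial state:
step 1: x = -1
step 2: x = 1
step 3: x = -5
step 4: x = -13
step 5: x = -41
step 6: x = -113
step 7: x = -313
step 8: x = -857
step 9: x = -2345
step 10: x = -6409
This matches the log at every step.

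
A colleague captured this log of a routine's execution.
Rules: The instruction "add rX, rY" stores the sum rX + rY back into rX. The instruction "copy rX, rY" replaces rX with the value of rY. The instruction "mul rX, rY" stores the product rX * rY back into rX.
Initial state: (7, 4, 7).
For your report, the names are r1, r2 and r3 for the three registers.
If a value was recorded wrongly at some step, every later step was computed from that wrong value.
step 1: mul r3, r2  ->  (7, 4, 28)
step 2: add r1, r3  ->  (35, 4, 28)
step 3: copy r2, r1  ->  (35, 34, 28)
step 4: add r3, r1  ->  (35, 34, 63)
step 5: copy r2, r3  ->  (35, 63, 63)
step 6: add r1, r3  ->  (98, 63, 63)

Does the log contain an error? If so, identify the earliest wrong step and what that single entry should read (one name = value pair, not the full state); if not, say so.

step 3, r2 = 35

step 1: r3 = 7 * 4 = 28 -> no discrepancy
step 2: r1 = 7 + 28 = 35 -> no discrepancy
step 3: r2 = 35 -> the recorded entry deviates here
Step 3 is the first one off; corrected, r2 = 35.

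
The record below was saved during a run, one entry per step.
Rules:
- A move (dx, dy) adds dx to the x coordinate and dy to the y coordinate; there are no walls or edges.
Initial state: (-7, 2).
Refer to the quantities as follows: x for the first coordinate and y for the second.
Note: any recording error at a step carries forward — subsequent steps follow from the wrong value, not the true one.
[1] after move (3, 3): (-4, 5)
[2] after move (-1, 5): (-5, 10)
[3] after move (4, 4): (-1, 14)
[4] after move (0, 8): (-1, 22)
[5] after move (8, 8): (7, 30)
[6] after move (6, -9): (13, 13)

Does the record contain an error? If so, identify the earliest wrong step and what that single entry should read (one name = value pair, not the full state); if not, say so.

step 1: x = -7 + (3) = -4, y = 2 + (3) = 5 -> checks out
step 2: x = -4 + (-1) = -5, y = 5 + (5) = 10 -> confirmed correct
step 3: x = -5 + (4) = -1, y = 10 + (4) = 14 -> verified
step 4: x = -1 + (0) = -1, y = 14 + (8) = 22 -> matches
step 5: x = -1 + (8) = 7, y = 22 + (8) = 30 -> verified
step 6: x = 7 + (6) = 13, y = 30 + (-9) = 21 -> the record disagrees here
So the first discrepancy is step 6, where the right value is y = 21.

step 6, y = 21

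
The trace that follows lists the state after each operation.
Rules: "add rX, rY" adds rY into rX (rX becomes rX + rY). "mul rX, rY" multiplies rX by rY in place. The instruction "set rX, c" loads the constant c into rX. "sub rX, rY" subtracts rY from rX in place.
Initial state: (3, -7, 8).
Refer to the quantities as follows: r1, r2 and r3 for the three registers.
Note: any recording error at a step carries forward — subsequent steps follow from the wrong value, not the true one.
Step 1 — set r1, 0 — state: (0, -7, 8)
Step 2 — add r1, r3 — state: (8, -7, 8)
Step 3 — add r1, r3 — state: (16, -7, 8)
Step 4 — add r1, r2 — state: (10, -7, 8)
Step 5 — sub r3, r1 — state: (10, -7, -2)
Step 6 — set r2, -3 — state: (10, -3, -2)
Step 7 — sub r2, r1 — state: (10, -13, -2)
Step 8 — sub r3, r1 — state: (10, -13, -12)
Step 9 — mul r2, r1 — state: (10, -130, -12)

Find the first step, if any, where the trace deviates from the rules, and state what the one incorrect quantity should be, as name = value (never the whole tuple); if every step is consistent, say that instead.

step 4, r1 = 9

Recomputing the run from the initial state:
step 1: r1 = 0, r2 = -7, r3 = 8
step 2: r1 = 8, r2 = -7, r3 = 8
step 3: r1 = 16, r2 = -7, r3 = 8
step 4: r1 = 9, r2 = -7, r3 = 8
step 5: r1 = 9, r2 = -7, r3 = -1
step 6: r1 = 9, r2 = -3, r3 = -1
step 7: r1 = 9, r2 = -12, r3 = -1
step 8: r1 = 9, r2 = -12, r3 = -10
step 9: r1 = 9, r2 = -108, r3 = -10
The first disagreement with the trace is at step 4, where the value should be r1 = 9.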